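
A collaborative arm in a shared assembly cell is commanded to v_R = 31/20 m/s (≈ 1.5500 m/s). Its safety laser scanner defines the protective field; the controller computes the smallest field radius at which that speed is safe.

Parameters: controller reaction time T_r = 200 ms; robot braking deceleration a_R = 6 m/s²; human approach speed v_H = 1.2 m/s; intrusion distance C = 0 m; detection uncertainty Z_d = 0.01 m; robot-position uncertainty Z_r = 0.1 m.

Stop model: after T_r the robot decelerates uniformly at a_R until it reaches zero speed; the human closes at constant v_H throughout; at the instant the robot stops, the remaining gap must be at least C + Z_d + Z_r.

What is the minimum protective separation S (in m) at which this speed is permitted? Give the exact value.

S_min = 5617/4800 m = 1.1702 m

T_s = v_R/a_R = (31/20)/6 = 0.2583 s
robot in T_r: 1.5500·0.2000 = 0.3100 m
braking distance = 1.5500²/(2·6.0000) = 0.2002 m
person approaches 1.2000·(0.2000+0.2583) = 0.5500 m
margins: 0.0000+0.0100+0.1000 = 0.1100 m
S_min ≈ 0.3100+0.2002+0.5500+0.1100  ⇒  S_min = 5617/4800 m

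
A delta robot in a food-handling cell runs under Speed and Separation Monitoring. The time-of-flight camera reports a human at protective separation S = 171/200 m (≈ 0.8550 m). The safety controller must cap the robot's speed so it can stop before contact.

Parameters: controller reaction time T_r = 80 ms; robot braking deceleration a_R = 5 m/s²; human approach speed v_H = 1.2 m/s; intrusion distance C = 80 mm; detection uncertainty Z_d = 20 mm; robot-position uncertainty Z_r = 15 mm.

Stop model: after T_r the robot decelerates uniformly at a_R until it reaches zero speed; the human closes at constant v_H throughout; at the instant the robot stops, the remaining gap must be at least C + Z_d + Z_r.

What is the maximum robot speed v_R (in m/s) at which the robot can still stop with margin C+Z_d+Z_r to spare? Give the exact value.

collect terms ⇒ (1/10)·v_R² + (8/25)·v_R + (-161/250) = 0
  disc = (8/25)² − 4·(1/10)·(-161/250) = 9/25 ; √disc = 3/5
  v_R = (−(8/25) + 3/5) / (2·(1/10)) = 7/5 m/s
check:
stop time T_s = (7/5)/5 = 0.2800 s
robot covers v_R·T_r = 1.4000·0.0800 = 0.1120 m before braking
robot covers 1.4000·0.2800 − ½·5.0000·0.2800² = 0.1960 m while stopping
person approaches 1.2000·(0.0800+0.2800) = 0.4320 m
C+Z_d+Z_r = 0.0800+0.0200+0.0150 = 0.1150 m
sum ≈ 0.1120+0.1960+0.4320+0.1150 ≈ 0.8550 m = S ✓

v_R_max = 7/5 m/s = 1.4000 m/s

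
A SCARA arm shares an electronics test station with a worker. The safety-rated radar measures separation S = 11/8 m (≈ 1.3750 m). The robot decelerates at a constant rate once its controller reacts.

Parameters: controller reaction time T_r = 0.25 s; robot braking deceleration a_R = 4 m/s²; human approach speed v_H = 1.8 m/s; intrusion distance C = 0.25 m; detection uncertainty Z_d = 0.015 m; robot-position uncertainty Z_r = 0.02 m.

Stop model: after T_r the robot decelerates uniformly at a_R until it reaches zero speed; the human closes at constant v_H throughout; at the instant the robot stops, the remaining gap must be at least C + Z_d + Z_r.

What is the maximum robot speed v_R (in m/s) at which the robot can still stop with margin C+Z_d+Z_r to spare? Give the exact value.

quadratic (1/8)·v² + (7/10)·v + (-16/25) = 0
  disc = (7/10)² − 4·(1/8)·(-16/25) = 81/100 ; √disc = 9/10
  v_R = (−(7/10) + 9/10) / (2·(1/8)) = 4/5 m/s
check:
braking lasts T_s = (4/5)/4 = 0.2000 s
reaction-phase robot travel = 0.8000·0.2500 = 0.2000 m
braking distance = 0.8000²/(2·4.0000) = 0.0800 m
person approaches 1.8000·(0.2500+0.2000) = 0.8100 m
margins: 0.2500+0.0150+0.0200 = 0.2850 m
sum ≈ 0.2000+0.0800+0.8100+0.2850 ≈ 1.3750 m = S ✓

v_R_max = 4/5 m/s = 0.8000 m/s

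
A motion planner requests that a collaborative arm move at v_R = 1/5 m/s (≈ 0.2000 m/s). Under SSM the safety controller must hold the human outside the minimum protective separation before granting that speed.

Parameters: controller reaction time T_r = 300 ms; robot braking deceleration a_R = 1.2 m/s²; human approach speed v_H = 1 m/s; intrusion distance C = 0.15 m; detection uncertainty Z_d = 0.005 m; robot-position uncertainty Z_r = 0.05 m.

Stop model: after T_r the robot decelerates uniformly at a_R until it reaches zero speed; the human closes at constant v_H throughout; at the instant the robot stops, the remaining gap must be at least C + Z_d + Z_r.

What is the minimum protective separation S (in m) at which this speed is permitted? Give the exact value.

braking lasts T_s = (1/5)/(6/5) = 0.1667 s
robot in T_r: 0.2000·0.3000 = 0.0600 m
robot covers 0.2000·0.1667 − ½·1.2000·0.1667² = 0.0167 m while stopping
person approaches 1.0000·(0.3000+0.1667) = 0.4667 m
margins: 0.1500+0.0050+0.0500 = 0.2050 m
S_min ≈ 0.0600+0.0167+0.4667+0.2050  ⇒  S_min = 449/600 m

S_min = 449/600 m = 0.7483 m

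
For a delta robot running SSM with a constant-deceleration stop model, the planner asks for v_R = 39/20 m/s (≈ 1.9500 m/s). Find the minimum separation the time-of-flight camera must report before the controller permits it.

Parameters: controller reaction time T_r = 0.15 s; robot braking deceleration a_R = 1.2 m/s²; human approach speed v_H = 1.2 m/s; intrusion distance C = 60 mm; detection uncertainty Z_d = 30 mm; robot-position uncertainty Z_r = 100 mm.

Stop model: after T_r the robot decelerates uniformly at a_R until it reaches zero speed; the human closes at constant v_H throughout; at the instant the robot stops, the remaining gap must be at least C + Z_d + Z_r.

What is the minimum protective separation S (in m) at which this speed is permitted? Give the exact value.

stop time T_s = (39/20)/(6/5) = 1.6250 s
reaction-phase robot travel = 1.9500·0.1500 = 0.2925 m
braking distance = 1.9500²/(2·1.2000) = 1.5844 m
person approaches 1.2000·(0.1500+1.6250) = 2.1300 m
residual clearance needed = 0.0600+0.0300+0.1000 = 0.1900 m
S_min ≈ 0.2925+1.5844+2.1300+0.1900  ⇒  S_min = 1343/320 m

S_min = 1343/320 m = 4.1969 m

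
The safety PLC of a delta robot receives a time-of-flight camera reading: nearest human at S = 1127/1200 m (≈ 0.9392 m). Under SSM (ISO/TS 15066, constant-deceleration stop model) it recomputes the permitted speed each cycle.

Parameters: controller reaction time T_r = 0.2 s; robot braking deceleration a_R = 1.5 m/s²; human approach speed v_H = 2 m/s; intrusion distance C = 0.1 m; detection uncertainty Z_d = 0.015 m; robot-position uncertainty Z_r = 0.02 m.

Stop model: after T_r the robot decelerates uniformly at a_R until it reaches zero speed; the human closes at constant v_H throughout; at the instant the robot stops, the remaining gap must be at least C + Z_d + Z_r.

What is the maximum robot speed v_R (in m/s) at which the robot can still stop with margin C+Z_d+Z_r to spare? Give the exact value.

collect terms ⇒ (1/3)·v_R² + (23/15)·v_R + (-97/240) = 0
  disc = (23/15)² − 4·(1/3)·(-97/240) = 289/100 ; √disc = 17/10
  v_R = (−(23/15) + 17/10) / (2·(1/3)) = 1/4 m/s
check:
braking lasts T_s = (1/4)/(3/2) = 0.1667 s
robot covers v_R·T_r = 0.2500·0.2000 = 0.0500 m before braking
robot under decel: 0.2500²/(2·1.5000) = 0.0208 m
human over T_r+T_s: 2.0000·(0.2000+0.1667) = 0.7333 m
C+Z_d+Z_r = 0.1000+0.0150+0.0200 = 0.1350 m
sum ≈ 0.0500+0.0208+0.7333+0.1350 ≈ 0.9392 m = S ✓

v_R_max = 1/4 m/s = 0.2500 m/s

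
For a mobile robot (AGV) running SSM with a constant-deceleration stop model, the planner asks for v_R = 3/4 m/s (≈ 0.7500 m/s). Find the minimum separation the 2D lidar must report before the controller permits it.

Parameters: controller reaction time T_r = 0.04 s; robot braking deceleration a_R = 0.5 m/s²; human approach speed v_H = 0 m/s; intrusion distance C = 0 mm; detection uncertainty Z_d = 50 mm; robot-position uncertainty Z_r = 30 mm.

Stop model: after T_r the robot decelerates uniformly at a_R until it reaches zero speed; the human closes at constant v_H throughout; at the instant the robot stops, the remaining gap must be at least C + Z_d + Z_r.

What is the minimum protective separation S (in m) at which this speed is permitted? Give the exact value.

braking lasts T_s = (3/4)/(1/2) = 1.5000 s
robot covers v_R·T_r = 0.7500·0.0400 = 0.0300 m before braking
robot under decel: 0.7500²/(2·0.5000) = 0.5625 m
human over T_r+T_s: 0.0000·(0.0400+1.5000) = 0.0000 m
margins: 0.0000+0.0500+0.0300 = 0.0800 m
S_min ≈ 0.0300+0.5625+0.0000+0.0800  ⇒  S_min = 269/400 m

S_min = 269/400 m = 0.6725 m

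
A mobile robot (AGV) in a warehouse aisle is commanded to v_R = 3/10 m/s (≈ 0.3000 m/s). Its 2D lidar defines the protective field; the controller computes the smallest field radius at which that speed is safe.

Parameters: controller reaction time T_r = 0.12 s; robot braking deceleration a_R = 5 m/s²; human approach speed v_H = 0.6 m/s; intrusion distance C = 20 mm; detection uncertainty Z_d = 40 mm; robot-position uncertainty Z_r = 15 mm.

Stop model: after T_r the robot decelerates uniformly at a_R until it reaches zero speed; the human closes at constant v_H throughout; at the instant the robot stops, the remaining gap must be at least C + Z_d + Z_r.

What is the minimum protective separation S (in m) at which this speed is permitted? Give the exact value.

T_s = v_R/a_R = (3/10)/5 = 0.0600 s
robot in T_r: 0.3000·0.1200 = 0.0360 m
robot covers 0.3000·0.0600 − ½·5.0000·0.0600² = 0.0090 m while stopping
person approaches 0.6000·(0.1200+0.0600) = 0.1080 m
residual clearance needed = 0.0200+0.0400+0.0150 = 0.0750 m
S_min ≈ 0.0360+0.0090+0.1080+0.0750  ⇒  S_min = 57/250 m

S_min = 57/250 m = 0.2280 m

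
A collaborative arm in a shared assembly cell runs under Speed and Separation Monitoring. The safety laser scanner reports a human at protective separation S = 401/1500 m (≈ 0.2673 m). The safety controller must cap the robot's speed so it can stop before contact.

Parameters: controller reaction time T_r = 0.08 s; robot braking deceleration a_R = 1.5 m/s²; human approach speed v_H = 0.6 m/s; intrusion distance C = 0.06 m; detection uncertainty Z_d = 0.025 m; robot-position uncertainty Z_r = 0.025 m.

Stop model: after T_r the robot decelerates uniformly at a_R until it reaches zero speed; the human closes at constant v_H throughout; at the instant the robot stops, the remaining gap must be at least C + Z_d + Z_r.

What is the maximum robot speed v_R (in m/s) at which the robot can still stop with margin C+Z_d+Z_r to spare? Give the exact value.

quadratic (1/3)·v² + (12/25)·v + (-41/375) = 0
  disc = (12/25)² − 4·(1/3)·(-41/375) = 2116/5625 ; √disc = 46/75
  v_R = (−(12/25) + 46/75) / (2·(1/3)) = 1/5 m/s
check:
braking lasts T_s = (1/5)/(3/2) = 0.1333 s
robot covers v_R·T_r = 0.2000·0.0800 = 0.0160 m before braking
robot under decel: 0.2000²/(2·1.5000) = 0.0133 m
human closes 0.6000·0.2133 = 0.1280 m
margins: 0.0600+0.0250+0.0250 = 0.1100 m
sum ≈ 0.0160+0.0133+0.1280+0.1100 ≈ 0.2673 m = S ✓

v_R_max = 1/5 m/s = 0.2000 m/s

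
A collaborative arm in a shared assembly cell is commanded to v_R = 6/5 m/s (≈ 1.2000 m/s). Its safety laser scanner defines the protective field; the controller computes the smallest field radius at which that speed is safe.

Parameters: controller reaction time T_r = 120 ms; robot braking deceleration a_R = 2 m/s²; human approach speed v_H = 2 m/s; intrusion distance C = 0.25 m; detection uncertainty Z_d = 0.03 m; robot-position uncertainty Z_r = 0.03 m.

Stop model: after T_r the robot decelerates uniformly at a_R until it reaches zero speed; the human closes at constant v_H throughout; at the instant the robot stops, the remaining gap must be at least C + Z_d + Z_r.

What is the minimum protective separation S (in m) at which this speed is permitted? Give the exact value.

braking lasts T_s = (6/5)/2 = 0.6000 s
reaction-phase robot travel = 1.2000·0.1200 = 0.1440 m
braking distance = 1.2000²/(2·2.0000) = 0.3600 m
person approaches 2.0000·(0.1200+0.6000) = 1.4400 m
C+Z_d+Z_r = 0.2500+0.0300+0.0300 = 0.3100 m
S_min ≈ 0.1440+0.3600+1.4400+0.3100  ⇒  S_min = 1127/500 m

S_min = 1127/500 m = 2.2540 m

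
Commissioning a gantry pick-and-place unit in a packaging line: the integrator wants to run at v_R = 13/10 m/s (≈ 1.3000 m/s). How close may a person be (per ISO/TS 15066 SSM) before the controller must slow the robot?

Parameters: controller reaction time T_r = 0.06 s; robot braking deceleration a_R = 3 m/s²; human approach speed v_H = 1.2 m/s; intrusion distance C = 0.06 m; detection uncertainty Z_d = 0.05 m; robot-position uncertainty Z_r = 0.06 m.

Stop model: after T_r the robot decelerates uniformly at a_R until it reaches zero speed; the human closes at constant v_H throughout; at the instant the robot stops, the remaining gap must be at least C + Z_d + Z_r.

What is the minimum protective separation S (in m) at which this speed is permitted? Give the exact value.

S_min = 673/600 m = 1.1217 m

T_s = v_R/a_R = (13/10)/3 = 0.4333 s
robot covers v_R·T_r = 1.3000·0.0600 = 0.0780 m before braking
robot covers 1.3000·0.4333 − ½·3.0000·0.4333² = 0.2817 m while stopping
human closes 1.2000·0.4933 = 0.5920 m
residual clearance needed = 0.0600+0.0500+0.0600 = 0.1700 m
S_min ≈ 0.0780+0.2817+0.5920+0.1700  ⇒  S_min = 673/600 m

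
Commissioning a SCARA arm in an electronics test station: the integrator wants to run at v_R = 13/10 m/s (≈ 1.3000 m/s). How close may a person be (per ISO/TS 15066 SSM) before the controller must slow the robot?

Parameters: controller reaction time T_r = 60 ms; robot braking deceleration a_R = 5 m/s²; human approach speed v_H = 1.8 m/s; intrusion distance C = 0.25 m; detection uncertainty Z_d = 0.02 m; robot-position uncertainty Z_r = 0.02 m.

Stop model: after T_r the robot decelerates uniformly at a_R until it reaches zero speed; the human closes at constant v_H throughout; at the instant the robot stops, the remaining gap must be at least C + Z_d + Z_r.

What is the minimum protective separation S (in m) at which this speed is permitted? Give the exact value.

T_s = v_R/a_R = (13/10)/5 = 0.2600 s
robot covers v_R·T_r = 1.3000·0.0600 = 0.0780 m before braking
braking distance = 1.3000²/(2·5.0000) = 0.1690 m
human closes 1.8000·0.3200 = 0.5760 m
C+Z_d+Z_r = 0.2500+0.0200+0.0200 = 0.2900 m
S_min ≈ 0.0780+0.1690+0.5760+0.2900  ⇒  S_min = 1113/1000 m

S_min = 1113/1000 m = 1.1130 m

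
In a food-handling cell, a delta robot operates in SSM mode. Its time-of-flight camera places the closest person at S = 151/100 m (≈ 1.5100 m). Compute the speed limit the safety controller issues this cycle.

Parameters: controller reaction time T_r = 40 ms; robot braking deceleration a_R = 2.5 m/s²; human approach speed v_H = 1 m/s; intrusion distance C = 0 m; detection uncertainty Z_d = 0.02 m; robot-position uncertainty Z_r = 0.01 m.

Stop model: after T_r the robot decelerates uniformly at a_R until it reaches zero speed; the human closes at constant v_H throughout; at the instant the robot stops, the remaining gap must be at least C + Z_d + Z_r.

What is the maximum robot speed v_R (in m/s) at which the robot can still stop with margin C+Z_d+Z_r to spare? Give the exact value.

v_R_max = 9/5 m/s = 1.8000 m/s

collect terms ⇒ (1/5)·v_R² + (11/25)·v_R + (-36/25) = 0
  disc = (11/25)² − 4·(1/5)·(-36/25) = 841/625 ; √disc = 29/25
  v_R = (−(11/25) + 29/25) / (2·(1/5)) = 9/5 m/s
check:
braking lasts T_s = (9/5)/(5/2) = 0.7200 s
robot in T_r: 1.8000·0.0400 = 0.0720 m
robot covers 1.8000·0.7200 − ½·2.5000·0.7200² = 0.6480 m while stopping
human over T_r+T_s: 1.0000·(0.0400+0.7200) = 0.7600 m
residual clearance needed = 0.0000+0.0200+0.0100 = 0.0300 m
sum ≈ 0.0720+0.6480+0.7600+0.0300 ≈ 1.5100 m = S ✓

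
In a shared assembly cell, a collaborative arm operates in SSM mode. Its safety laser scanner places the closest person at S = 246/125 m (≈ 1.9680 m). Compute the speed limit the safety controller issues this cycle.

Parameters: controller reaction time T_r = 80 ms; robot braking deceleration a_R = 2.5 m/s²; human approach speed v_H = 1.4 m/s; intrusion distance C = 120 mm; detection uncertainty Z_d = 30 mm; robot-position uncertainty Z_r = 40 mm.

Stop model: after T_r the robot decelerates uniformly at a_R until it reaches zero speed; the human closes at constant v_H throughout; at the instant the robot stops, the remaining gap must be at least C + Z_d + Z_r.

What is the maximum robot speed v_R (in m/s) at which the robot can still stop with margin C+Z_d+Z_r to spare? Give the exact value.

collect terms ⇒ (1/5)·v_R² + (16/25)·v_R + (-833/500) = 0
  disc = (16/25)² − 4·(1/5)·(-833/500) = 1089/625 ; √disc = 33/25
  v_R = (−(16/25) + 33/25) / (2·(1/5)) = 17/10 m/s
check:
T_s = v_R/a_R = (17/10)/(5/2) = 0.6800 s
reaction-phase robot travel = 1.7000·0.0800 = 0.1360 m
robot covers 1.7000·0.6800 − ½·2.5000·0.6800² = 0.5780 m while stopping
human closes 1.4000·0.7600 = 1.0640 m
C+Z_d+Z_r = 0.1200+0.0300+0.0400 = 0.1900 m
sum ≈ 0.1360+0.5780+1.0640+0.1900 ≈ 1.9680 m = S ✓

v_R_max = 17/10 m/s = 1.7000 m/s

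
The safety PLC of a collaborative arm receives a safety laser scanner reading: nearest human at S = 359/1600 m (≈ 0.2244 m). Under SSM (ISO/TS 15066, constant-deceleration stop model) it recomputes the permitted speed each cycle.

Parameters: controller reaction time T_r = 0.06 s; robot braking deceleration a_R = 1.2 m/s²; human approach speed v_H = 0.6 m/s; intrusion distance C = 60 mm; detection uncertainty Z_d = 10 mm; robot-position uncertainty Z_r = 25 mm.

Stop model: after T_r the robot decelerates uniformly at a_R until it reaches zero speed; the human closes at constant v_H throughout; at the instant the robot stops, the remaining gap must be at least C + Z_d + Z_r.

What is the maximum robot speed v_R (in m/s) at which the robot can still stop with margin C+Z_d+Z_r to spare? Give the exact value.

v_R_max = 3/20 m/s = 0.1500 m/s

at the boundary: (5/12)·v² + (14/25)·v + (-747/8000) = 0
  disc = (14/25)² − 4·(5/12)·(-747/8000) = 18769/40000 ; √disc = 137/200
  v_R = (−(14/25) + 137/200) / (2·(5/12)) = 3/20 m/s
check:
stop time T_s = (3/20)/(6/5) = 0.1250 s
reaction-phase robot travel = 0.1500·0.0600 = 0.0090 m
robot under decel: 0.1500²/(2·1.2000) = 0.0094 m
person approaches 0.6000·(0.0600+0.1250) = 0.1110 m
margins: 0.0600+0.0100+0.0250 = 0.0950 m
sum ≈ 0.0090+0.0094+0.1110+0.0950 ≈ 0.2244 m = S ✓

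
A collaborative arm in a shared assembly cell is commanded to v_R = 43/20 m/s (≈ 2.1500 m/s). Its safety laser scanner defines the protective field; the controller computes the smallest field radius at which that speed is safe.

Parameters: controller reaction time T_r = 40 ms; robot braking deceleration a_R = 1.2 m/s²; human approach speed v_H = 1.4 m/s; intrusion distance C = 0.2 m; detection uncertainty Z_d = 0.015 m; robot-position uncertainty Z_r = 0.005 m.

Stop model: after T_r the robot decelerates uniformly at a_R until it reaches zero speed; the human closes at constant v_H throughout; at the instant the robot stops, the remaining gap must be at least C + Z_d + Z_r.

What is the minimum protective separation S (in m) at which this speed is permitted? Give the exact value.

S_min = 38371/8000 m = 4.7964 m

braking lasts T_s = (43/20)/(6/5) = 1.7917 s
robot in T_r: 2.1500·0.0400 = 0.0860 m
braking distance = 2.1500²/(2·1.2000) = 1.9260 m
human over T_r+T_s: 1.4000·(0.0400+1.7917) = 2.5643 m
margins: 0.2000+0.0150+0.0050 = 0.2200 m
S_min ≈ 0.0860+1.9260+2.5643+0.2200  ⇒  S_min = 38371/8000 m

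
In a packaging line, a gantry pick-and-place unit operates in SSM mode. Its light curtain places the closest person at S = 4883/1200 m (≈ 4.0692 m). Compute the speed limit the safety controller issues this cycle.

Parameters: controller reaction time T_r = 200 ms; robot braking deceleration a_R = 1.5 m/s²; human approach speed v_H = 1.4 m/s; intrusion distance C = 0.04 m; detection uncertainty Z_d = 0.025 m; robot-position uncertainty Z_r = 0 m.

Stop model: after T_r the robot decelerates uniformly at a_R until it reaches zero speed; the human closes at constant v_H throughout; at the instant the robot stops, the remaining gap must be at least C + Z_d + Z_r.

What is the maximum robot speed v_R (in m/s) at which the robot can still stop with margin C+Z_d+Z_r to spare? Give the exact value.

v_R_max = 41/20 m/s = 2.0500 m/s

quadratic (1/3)·v² + (17/15)·v + (-4469/1200) = 0
  disc = (17/15)² − 4·(1/3)·(-4469/1200) = 25/4 ; √disc = 5/2
  v_R = (−(17/15) + 5/2) / (2·(1/3)) = 41/20 m/s
check:
braking lasts T_s = (41/20)/(3/2) = 1.3667 s
reaction-phase robot travel = 2.0500·0.2000 = 0.4100 m
braking distance = 2.0500²/(2·1.5000) = 1.4008 m
human over T_r+T_s: 1.4000·(0.2000+1.3667) = 2.1933 m
C+Z_d+Z_r = 0.0400+0.0250+0.0000 = 0.0650 m
sum ≈ 0.4100+1.4008+2.1933+0.0650 ≈ 4.0692 m = S ✓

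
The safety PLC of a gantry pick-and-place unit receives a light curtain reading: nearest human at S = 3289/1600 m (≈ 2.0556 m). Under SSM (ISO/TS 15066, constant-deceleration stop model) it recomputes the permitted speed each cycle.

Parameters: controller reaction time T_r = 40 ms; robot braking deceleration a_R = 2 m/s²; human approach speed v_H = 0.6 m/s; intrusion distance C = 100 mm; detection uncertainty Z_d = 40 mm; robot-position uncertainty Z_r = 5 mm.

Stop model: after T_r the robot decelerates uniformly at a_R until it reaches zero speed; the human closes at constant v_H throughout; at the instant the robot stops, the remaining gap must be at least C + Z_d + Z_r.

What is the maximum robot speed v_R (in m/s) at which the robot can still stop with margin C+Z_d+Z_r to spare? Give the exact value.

v_R_max = 43/20 m/s = 2.1500 m/s

collect terms ⇒ (1/4)·v_R² + (17/50)·v_R + (-15093/8000) = 0
  disc = (17/50)² − 4·(1/4)·(-15093/8000) = 80089/40000 ; √disc = 283/200
  v_R = (−(17/50) + 283/200) / (2·(1/4)) = 43/20 m/s
check:
braking lasts T_s = (43/20)/2 = 1.0750 s
robot in T_r: 2.1500·0.0400 = 0.0860 m
robot under decel: 2.1500²/(2·2.0000) = 1.1556 m
human closes 0.6000·1.1150 = 0.6690 m
margins: 0.1000+0.0400+0.0050 = 0.1450 m
sum ≈ 0.0860+1.1556+0.6690+0.1450 ≈ 2.0556 m = S ✓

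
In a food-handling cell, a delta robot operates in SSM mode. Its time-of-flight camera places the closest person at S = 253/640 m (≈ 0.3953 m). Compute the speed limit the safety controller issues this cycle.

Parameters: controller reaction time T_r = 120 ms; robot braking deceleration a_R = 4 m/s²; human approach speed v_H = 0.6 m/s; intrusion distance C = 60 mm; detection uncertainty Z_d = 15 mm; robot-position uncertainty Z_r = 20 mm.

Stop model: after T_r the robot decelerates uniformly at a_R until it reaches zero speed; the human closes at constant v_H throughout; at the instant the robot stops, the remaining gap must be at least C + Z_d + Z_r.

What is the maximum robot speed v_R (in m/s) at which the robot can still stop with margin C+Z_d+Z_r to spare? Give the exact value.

quadratic (1/8)·v² + (27/100)·v + (-3653/16000) = 0
  disc = (27/100)² − 4·(1/8)·(-3653/16000) = 29929/160000 ; √disc = 173/400
  v_R = (−(27/100) + 173/400) / (2·(1/8)) = 13/20 m/s
check:
braking lasts T_s = (13/20)/4 = 0.1625 s
reaction-phase robot travel = 0.6500·0.1200 = 0.0780 m
braking distance = 0.6500²/(2·4.0000) = 0.0528 m
human closes 0.6000·0.2825 = 0.1695 m
margins: 0.0600+0.0150+0.0200 = 0.0950 m
sum ≈ 0.0780+0.0528+0.1695+0.0950 ≈ 0.3953 m = S ✓

v_R_max = 13/20 m/s = 0.6500 m/s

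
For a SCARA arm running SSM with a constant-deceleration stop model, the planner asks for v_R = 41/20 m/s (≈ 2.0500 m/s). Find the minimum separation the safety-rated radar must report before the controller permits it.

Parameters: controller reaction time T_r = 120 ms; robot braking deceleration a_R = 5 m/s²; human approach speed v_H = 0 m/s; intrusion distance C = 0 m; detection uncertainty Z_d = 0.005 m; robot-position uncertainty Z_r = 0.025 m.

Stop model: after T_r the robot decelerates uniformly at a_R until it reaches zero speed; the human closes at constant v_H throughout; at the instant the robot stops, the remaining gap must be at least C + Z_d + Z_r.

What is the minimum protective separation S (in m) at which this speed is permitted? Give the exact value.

T_s = v_R/a_R = (41/20)/5 = 0.4100 s
reaction-phase robot travel = 2.0500·0.1200 = 0.2460 m
robot covers 2.0500·0.4100 − ½·5.0000·0.4100² = 0.4203 m while stopping
human closes 0.0000·0.5300 = 0.0000 m
residual clearance needed = 0.0000+0.0050+0.0250 = 0.0300 m
S_min ≈ 0.2460+0.4203+0.0000+0.0300  ⇒  S_min = 557/800 m

S_min = 557/800 m = 0.6963 m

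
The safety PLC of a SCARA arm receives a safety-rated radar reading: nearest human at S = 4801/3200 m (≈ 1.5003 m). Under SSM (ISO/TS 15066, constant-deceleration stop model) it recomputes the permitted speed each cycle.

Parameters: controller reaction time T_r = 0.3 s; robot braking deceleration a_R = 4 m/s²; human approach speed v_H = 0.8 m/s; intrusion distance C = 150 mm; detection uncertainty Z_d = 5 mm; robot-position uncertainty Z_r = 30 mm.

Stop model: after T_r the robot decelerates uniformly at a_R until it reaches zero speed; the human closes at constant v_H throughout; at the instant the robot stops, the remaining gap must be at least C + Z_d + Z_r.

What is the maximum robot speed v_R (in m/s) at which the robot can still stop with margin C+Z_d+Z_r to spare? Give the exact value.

v_R_max = 31/20 m/s = 1.5500 m/s

collect terms ⇒ (1/8)·v_R² + (1/2)·v_R + (-3441/3200) = 0
  disc = (1/2)² − 4·(1/8)·(-3441/3200) = 5041/6400 ; √disc = 71/80
  v_R = (−(1/2) + 71/80) / (2·(1/8)) = 31/20 m/s
check:
braking lasts T_s = (31/20)/4 = 0.3875 s
robot covers v_R·T_r = 1.5500·0.3000 = 0.4650 m before braking
braking distance = 1.5500²/(2·4.0000) = 0.3003 m
person approaches 0.8000·(0.3000+0.3875) = 0.5500 m
residual clearance needed = 0.1500+0.0050+0.0300 = 0.1850 m
sum ≈ 0.4650+0.3003+0.5500+0.1850 ≈ 1.5003 m = S ✓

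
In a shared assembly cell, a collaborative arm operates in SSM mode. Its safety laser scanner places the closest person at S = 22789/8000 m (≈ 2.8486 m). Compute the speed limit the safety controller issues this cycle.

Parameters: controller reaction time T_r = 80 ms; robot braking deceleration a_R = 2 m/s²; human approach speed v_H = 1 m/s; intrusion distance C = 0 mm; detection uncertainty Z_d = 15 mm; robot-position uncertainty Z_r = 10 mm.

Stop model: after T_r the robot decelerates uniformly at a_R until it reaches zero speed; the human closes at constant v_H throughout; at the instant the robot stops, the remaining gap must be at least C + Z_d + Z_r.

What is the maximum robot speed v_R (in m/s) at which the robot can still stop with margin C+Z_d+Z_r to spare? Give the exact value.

at the boundary: (1/4)·v² + (29/50)·v + (-21949/8000) = 0
  disc = (29/50)² − 4·(1/4)·(-21949/8000) = 123201/40000 ; √disc = 351/200
  v_R = (−(29/50) + 351/200) / (2·(1/4)) = 47/20 m/s
check:
braking lasts T_s = (47/20)/2 = 1.1750 s
robot covers v_R·T_r = 2.3500·0.0800 = 0.1880 m before braking
robot under decel: 2.3500²/(2·2.0000) = 1.3806 m
human closes 1.0000·1.2550 = 1.2550 m
residual clearance needed = 0.0000+0.0150+0.0100 = 0.0250 m
sum ≈ 0.1880+1.3806+1.2550+0.0250 ≈ 2.8486 m = S ✓

v_R_max = 47/20 m/s = 2.3500 m/s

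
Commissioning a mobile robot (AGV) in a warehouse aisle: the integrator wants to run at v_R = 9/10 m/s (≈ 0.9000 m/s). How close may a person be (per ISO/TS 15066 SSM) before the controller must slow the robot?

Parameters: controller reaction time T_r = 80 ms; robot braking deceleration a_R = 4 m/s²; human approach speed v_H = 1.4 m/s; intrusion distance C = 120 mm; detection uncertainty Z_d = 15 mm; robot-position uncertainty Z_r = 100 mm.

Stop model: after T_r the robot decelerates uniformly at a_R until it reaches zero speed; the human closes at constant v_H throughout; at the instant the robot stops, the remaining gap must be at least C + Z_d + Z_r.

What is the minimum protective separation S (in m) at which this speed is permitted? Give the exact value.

S_min = 3341/4000 m = 0.8353 m

T_s = v_R/a_R = (9/10)/4 = 0.2250 s
reaction-phase robot travel = 0.9000·0.0800 = 0.0720 m
braking distance = 0.9000²/(2·4.0000) = 0.1013 m
person approaches 1.4000·(0.0800+0.2250) = 0.4270 m
margins: 0.1200+0.0150+0.1000 = 0.2350 m
S_min ≈ 0.0720+0.1013+0.4270+0.2350  ⇒  S_min = 3341/4000 m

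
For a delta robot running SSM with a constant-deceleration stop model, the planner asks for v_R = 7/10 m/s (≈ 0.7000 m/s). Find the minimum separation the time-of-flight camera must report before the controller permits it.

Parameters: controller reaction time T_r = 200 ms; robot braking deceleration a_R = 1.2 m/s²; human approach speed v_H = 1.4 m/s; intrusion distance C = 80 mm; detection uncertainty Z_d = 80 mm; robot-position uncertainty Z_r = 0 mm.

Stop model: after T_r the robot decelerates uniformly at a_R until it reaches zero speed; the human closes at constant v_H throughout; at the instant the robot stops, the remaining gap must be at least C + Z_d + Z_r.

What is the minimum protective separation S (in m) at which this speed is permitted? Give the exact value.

stop time T_s = (7/10)/(6/5) = 0.5833 s
reaction-phase robot travel = 0.7000·0.2000 = 0.1400 m
robot covers 0.7000·0.5833 − ½·1.2000·0.5833² = 0.2042 m while stopping
person approaches 1.4000·(0.2000+0.5833) = 1.0967 m
margins: 0.0800+0.0800+0.0000 = 0.1600 m
S_min ≈ 0.1400+0.2042+1.0967+0.1600  ⇒  S_min = 1921/1200 m

S_min = 1921/1200 m = 1.6008 m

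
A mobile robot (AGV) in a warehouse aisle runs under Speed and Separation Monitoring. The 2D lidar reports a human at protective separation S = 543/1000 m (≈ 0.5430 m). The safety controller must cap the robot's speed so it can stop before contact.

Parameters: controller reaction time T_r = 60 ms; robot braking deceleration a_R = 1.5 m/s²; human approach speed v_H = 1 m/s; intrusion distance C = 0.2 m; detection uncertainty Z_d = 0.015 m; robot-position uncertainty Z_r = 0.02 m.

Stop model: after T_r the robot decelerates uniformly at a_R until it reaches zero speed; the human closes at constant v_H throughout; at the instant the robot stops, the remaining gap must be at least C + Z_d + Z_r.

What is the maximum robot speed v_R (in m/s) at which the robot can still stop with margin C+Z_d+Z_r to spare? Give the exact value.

at the boundary: (1/3)·v² + (109/150)·v + (-31/125) = 0
  disc = (109/150)² − 4·(1/3)·(-31/125) = 19321/22500 ; √disc = 139/150
  v_R = (−(109/150) + 139/150) / (2·(1/3)) = 3/10 m/s
check:
braking lasts T_s = (3/10)/(3/2) = 0.2000 s
robot in T_r: 0.3000·0.0600 = 0.0180 m
robot under decel: 0.3000²/(2·1.5000) = 0.0300 m
human over T_r+T_s: 1.0000·(0.0600+0.2000) = 0.2600 m
C+Z_d+Z_r = 0.2000+0.0150+0.0200 = 0.2350 m
sum ≈ 0.0180+0.0300+0.2600+0.2350 ≈ 0.5430 m = S ✓

v_R_max = 3/10 m/s = 0.3000 m/s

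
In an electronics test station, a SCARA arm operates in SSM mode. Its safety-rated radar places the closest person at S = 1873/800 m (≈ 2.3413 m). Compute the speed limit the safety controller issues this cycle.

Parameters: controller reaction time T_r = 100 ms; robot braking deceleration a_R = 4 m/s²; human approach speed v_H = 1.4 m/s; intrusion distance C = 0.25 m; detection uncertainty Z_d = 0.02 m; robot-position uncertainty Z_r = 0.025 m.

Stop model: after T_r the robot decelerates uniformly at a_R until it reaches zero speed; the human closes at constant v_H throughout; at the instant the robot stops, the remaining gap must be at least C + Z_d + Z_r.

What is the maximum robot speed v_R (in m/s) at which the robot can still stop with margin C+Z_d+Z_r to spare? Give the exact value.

v_R_max = 5/2 m/s = 2.5000 m/s

at the boundary: (1/8)·v² + (9/20)·v + (-61/32) = 0
  disc = (9/20)² − 4·(1/8)·(-61/32) = 1849/1600 ; √disc = 43/40
  v_R = (−(9/20) + 43/40) / (2·(1/8)) = 5/2 m/s
check:
T_s = v_R/a_R = (5/2)/4 = 0.6250 s
robot covers v_R·T_r = 2.5000·0.1000 = 0.2500 m before braking
robot covers 2.5000·0.6250 − ½·4.0000·0.6250² = 0.7812 m while stopping
human closes 1.4000·0.7250 = 1.0150 m
C+Z_d+Z_r = 0.2500+0.0200+0.0250 = 0.2950 m
sum ≈ 0.2500+0.7812+1.0150+0.2950 ≈ 2.3413 m = S ✓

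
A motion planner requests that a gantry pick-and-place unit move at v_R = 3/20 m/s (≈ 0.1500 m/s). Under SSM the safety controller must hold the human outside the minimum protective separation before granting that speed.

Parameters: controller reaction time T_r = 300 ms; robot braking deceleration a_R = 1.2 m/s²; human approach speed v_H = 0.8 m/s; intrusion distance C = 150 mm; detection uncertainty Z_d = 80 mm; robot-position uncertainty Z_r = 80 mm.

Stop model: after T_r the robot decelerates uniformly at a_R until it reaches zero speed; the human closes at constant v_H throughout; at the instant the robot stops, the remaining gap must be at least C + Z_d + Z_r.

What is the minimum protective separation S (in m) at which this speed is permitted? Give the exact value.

S_min = 1127/1600 m = 0.7044 m

stop time T_s = (3/20)/(6/5) = 0.1250 s
robot covers v_R·T_r = 0.1500·0.3000 = 0.0450 m before braking
robot under decel: 0.1500²/(2·1.2000) = 0.0094 m
person approaches 0.8000·(0.3000+0.1250) = 0.3400 m
margins: 0.1500+0.0800+0.0800 = 0.3100 m
S_min ≈ 0.0450+0.0094+0.3400+0.3100  ⇒  S_min = 1127/1600 m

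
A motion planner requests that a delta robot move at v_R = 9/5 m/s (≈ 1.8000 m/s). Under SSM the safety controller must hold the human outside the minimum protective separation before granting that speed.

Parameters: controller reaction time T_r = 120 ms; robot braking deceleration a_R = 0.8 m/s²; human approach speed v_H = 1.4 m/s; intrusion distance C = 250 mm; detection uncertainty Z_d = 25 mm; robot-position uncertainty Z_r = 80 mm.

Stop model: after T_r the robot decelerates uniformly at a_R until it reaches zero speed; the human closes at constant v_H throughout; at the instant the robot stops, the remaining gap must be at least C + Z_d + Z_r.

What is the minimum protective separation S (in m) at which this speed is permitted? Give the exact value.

braking lasts T_s = (9/5)/(4/5) = 2.2500 s
robot covers v_R·T_r = 1.8000·0.1200 = 0.2160 m before braking
braking distance = 1.8000²/(2·0.8000) = 2.0250 m
human over T_r+T_s: 1.4000·(0.1200+2.2500) = 3.3180 m
C+Z_d+Z_r = 0.2500+0.0250+0.0800 = 0.3550 m
S_min ≈ 0.2160+2.0250+3.3180+0.3550  ⇒  S_min = 2957/500 m

S_min = 2957/500 m = 5.9140 m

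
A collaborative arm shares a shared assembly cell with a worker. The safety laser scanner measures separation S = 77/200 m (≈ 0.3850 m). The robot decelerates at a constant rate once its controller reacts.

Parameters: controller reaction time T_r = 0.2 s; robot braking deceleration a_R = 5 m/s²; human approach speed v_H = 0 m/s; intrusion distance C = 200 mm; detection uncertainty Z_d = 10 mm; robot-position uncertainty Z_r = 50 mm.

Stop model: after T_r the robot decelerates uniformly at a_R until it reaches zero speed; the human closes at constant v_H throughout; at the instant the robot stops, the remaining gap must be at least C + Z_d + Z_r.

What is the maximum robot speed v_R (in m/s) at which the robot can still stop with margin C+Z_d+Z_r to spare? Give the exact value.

collect terms ⇒ (1/10)·v_R² + (1/5)·v_R + (-1/8) = 0
  disc = (1/5)² − 4·(1/10)·(-1/8) = 9/100 ; √disc = 3/10
  v_R = (−(1/5) + 3/10) / (2·(1/10)) = 1/2 m/s
check:
stop time T_s = (1/2)/5 = 0.1000 s
robot in T_r: 0.5000·0.2000 = 0.1000 m
braking distance = 0.5000²/(2·5.0000) = 0.0250 m
person approaches 0.0000·(0.2000+0.1000) = 0.0000 m
margins: 0.2000+0.0100+0.0500 = 0.2600 m
sum ≈ 0.1000+0.0250+0.0000+0.2600 ≈ 0.3850 m = S ✓

v_R_max = 1/2 m/s = 0.5000 m/s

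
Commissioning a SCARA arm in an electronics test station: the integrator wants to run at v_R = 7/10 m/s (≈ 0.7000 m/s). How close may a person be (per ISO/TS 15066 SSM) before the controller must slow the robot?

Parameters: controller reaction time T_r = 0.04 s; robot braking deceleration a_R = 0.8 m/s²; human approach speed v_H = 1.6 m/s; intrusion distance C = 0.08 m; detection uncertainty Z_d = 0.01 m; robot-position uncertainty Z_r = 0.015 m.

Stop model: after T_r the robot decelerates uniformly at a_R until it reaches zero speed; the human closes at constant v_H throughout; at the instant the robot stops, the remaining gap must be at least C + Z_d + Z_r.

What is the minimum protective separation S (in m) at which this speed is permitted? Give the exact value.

stop time T_s = (7/10)/(4/5) = 0.8750 s
reaction-phase robot travel = 0.7000·0.0400 = 0.0280 m
robot under decel: 0.7000²/(2·0.8000) = 0.3063 m
human over T_r+T_s: 1.6000·(0.0400+0.8750) = 1.4640 m
margins: 0.0800+0.0100+0.0150 = 0.1050 m
S_min ≈ 0.0280+0.3063+1.4640+0.1050  ⇒  S_min = 7613/4000 m

S_min = 7613/4000 m = 1.9033 m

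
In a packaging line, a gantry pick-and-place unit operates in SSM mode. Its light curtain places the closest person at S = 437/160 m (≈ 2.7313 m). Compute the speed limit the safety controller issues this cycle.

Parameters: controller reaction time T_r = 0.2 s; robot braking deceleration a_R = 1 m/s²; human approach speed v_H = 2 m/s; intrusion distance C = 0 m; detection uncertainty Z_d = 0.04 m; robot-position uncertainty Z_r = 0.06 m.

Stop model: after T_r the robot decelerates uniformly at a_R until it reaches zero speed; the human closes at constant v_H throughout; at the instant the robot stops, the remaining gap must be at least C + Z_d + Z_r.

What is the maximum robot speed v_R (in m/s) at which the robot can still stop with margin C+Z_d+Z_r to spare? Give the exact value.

collect terms ⇒ (1/2)·v_R² + (11/5)·v_R + (-357/160) = 0
  disc = (11/5)² − 4·(1/2)·(-357/160) = 3721/400 ; √disc = 61/20
  v_R = (−(11/5) + 61/20) / (2·(1/2)) = 17/20 m/s
check:
braking lasts T_s = (17/20)/1 = 0.8500 s
robot in T_r: 0.8500·0.2000 = 0.1700 m
robot under decel: 0.8500²/(2·1.0000) = 0.3613 m
human closes 2.0000·1.0500 = 2.1000 m
residual clearance needed = 0.0000+0.0400+0.0600 = 0.1000 m
sum ≈ 0.1700+0.3613+2.1000+0.1000 ≈ 2.7313 m = S ✓

v_R_max = 17/20 m/s = 0.8500 m/s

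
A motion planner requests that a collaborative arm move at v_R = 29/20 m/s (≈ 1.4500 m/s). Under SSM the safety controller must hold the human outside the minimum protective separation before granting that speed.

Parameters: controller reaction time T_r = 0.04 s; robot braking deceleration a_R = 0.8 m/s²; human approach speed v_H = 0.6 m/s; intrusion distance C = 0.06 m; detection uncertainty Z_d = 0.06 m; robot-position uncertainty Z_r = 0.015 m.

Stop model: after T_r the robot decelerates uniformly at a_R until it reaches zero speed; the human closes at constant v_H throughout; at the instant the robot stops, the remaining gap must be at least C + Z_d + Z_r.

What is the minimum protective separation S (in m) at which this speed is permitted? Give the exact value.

braking lasts T_s = (29/20)/(4/5) = 1.8125 s
robot covers v_R·T_r = 1.4500·0.0400 = 0.0580 m before braking
braking distance = 1.4500²/(2·0.8000) = 1.3141 m
human closes 0.6000·1.8525 = 1.1115 m
C+Z_d+Z_r = 0.0600+0.0600+0.0150 = 0.1350 m
S_min ≈ 0.0580+1.3141+1.1115+0.1350  ⇒  S_min = 41897/16000 m

S_min = 41897/16000 m = 2.6186 m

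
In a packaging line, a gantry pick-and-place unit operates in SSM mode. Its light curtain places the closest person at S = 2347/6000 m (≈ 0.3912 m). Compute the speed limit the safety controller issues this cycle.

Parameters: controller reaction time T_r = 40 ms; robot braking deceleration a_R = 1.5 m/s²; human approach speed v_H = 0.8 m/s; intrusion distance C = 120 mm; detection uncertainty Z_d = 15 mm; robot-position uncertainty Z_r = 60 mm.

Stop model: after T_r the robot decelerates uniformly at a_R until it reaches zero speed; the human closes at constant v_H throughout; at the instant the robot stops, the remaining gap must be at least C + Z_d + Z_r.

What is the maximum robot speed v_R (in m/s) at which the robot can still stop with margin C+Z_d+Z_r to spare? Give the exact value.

collect terms ⇒ (1/3)·v_R² + (43/75)·v_R + (-197/1200) = 0
  disc = (43/75)² − 4·(1/3)·(-197/1200) = 1369/2500 ; √disc = 37/50
  v_R = (−(43/75) + 37/50) / (2·(1/3)) = 1/4 m/s
check:
T_s = v_R/a_R = (1/4)/(3/2) = 0.1667 s
robot in T_r: 0.2500·0.0400 = 0.0100 m
robot under decel: 0.2500²/(2·1.5000) = 0.0208 m
person approaches 0.8000·(0.0400+0.1667) = 0.1653 m
margins: 0.1200+0.0150+0.0600 = 0.1950 m
sum ≈ 0.0100+0.0208+0.1653+0.1950 ≈ 0.3912 m = S ✓

v_R_max = 1/4 m/s = 0.2500 m/s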